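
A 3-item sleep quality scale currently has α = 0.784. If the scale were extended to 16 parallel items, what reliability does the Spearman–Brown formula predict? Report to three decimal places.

Length factor m = 16/3 = 5.3333
α' = m·α / (1 + (m−1)·α)
   = 16/3 × 0.784 / (1 + (16/3 − 1) × 0.784)
   = 4.1813 / 4.3973 = 0.951

predicted reliability = 0.951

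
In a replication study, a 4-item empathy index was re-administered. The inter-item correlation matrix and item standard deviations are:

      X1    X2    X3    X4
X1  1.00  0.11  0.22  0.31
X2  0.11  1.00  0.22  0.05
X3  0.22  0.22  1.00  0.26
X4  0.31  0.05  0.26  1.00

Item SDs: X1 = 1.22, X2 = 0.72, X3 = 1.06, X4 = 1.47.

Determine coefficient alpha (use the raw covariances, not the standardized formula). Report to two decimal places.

α = 0.50

Σσ²ᵢ = 1.22² + 0.72² + 1.06² + 1.47² = 5.2913
Covariances σ_ij = r_ij · s_i · s_j:
  σ(X1,X2) = 0.11 × 1.22 × 0.72 = 0.0966
  σ(X1,X3) = 0.22 × 1.22 × 1.06 = 0.2845
  σ(X1,X4) = 0.31 × 1.22 × 1.47 = 0.5560
  σ(X2,X3) = 0.22 × 0.72 × 1.06 = 0.1679
  σ(X2,X4) = 0.05 × 0.72 × 1.47 = 0.0529
  σ(X3,X4) = 0.26 × 1.06 × 1.47 = 0.4051
σ²_T = Σσ²ᵢ + 2·Σσ_ij = 5.2913 + 2 × 1.5630 = 8.4173
α = (4/3)·(1 − 5.2913/8.4173) = 0.50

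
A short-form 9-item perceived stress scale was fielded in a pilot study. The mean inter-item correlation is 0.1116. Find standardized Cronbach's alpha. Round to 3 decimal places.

Standardized α = k·r̄ / (1 + (k−1)·r̄) = 9 × 0.1116 / (1 + 8 × 0.1116)
  = 1.0044 / 1.8928 = 0.531

standardized Cronbach's alpha = 0.531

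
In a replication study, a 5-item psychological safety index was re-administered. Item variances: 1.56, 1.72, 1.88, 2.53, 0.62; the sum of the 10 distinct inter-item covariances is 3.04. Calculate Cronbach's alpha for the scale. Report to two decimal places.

α = 0.53

Σσ²ᵢ = 1.56 + 1.72 + 1.88 + 2.53 + 0.62 = 8.31
Sum of distinct covariances = 3.04
Var(T) = Σσ²ᵢ + 2·Σcov = 8.31 + 2 × 3.04 = 14.39
α = (5/4)·(1 − 8.31/14.39) = 0.53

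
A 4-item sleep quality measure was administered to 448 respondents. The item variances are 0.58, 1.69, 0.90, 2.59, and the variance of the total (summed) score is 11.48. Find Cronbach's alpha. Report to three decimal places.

Cronbach's alpha = 0.664

Σσᵢ² = 0.58 + 1.69 + 0.90 + 2.59 = 5.76
α = (k/(k−1))·(1 − Σσᵢ²/σ²_total) = (4/3)·(1 − 5.76/11.48) = 0.664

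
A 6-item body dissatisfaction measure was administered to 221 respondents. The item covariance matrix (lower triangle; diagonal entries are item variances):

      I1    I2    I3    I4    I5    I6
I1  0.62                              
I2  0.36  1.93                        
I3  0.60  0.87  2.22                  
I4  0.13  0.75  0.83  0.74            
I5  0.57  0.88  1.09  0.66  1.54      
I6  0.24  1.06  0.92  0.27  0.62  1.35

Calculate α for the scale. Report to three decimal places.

α = 0.841

Σσᵢ² = 0.62 + 1.93 + 2.22 + 0.74 + 1.54 + 1.35 = 8.40
Sum of the distinct covariances = 9.85
total variance = 8.40 + 2 × 9.85 = 28.10
α = (k/(k−1))·(1 − Σσᵢ²/total variance) = (6/5)·(1 − 8.40/28.10) = 0.841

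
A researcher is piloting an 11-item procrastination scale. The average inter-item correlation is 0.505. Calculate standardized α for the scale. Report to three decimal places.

Standardized α = k·r̄ / (1 + (k−1)·r̄) = 11 × 0.505 / (1 + 10 × 0.505)
  = 5.5550 / 6.0500 = 0.918

α = 0.918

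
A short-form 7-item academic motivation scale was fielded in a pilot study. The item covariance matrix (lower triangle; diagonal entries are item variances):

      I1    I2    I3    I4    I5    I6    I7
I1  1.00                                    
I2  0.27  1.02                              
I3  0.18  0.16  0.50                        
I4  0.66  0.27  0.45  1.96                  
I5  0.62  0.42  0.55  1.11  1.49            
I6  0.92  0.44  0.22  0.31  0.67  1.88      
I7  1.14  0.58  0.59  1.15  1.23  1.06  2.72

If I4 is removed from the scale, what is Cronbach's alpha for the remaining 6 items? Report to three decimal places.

Remaining items: I1, I2, I3, I5, I6, I7 (k = 6).
Σσᵢ² = 1.00 + 1.02 + 0.50 + 1.49 + 1.88 + 2.72 = 8.61
Var(T) = 8.61 + 2 × 9.05 = 26.71
α (item deleted) = (6/5)·(1 − 8.61/26.71) = 0.813

Cronbach's alpha = 0.813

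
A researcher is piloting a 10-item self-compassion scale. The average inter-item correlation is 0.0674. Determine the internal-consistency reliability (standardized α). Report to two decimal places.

α = 0.42

Standardized α = k·r̄ / (1 + (k−1)·r̄) = 10 × 0.0674 / (1 + 9 × 0.0674)
  = 0.6740 / 1.6066 = 0.42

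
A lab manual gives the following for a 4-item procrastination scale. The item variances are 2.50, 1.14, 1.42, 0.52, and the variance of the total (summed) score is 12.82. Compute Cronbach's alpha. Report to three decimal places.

Σσᵢ² = 2.50 + 1.14 + 1.42 + 0.52 = 5.58
α = (k/(k−1))·(1 − Σσᵢ²/total variance) = (4/3)·(1 − 5.58/12.82) = 0.753

Cronbach's alpha = 0.753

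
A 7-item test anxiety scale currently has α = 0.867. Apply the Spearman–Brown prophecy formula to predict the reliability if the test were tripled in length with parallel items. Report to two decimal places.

Length factor m = 3
α' = m·α / (1 + (m−1)·α)
   = 3 × 0.867 / (1 + (3 − 1) × 0.867)
   = 2.6010 / 2.7340 = 0.95

predicted reliability = 0.95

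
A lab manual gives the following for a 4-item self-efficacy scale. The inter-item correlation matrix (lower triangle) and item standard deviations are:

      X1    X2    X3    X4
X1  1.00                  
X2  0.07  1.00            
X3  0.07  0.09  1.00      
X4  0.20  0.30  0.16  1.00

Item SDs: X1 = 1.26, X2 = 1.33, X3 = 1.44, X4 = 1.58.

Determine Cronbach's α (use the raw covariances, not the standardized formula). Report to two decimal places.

α = 0.42

Σσ²ᵢ = 1.26² + 1.33² + 1.44² + 1.58² = 7.9265
Covariances σ_ij = r_ij · s_i · s_j:
  σ(X1,X2) = 0.07 × 1.26 × 1.33 = 0.1173
  σ(X1,X3) = 0.07 × 1.26 × 1.44 = 0.1270
  σ(X1,X4) = 0.20 × 1.26 × 1.58 = 0.3982
  σ(X2,X3) = 0.09 × 1.33 × 1.44 = 0.1724
  σ(X2,X4) = 0.30 × 1.33 × 1.58 = 0.6304
  σ(X3,X4) = 0.16 × 1.44 × 1.58 = 0.3640
σ²_T = Σσ²ᵢ + 2·Σσ_ij = 7.9265 + 2 × 1.8093 = 11.5451
α = (4/3)·(1 − 7.9265/11.5451) = 0.42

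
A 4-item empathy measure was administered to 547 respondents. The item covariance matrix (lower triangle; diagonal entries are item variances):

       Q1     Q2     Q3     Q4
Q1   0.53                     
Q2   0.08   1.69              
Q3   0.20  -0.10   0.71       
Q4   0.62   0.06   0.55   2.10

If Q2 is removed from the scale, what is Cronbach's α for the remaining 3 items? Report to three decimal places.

Remaining items: Q1, Q3, Q4 (k = 3).
Σσᵢ² = 0.53 + 0.71 + 2.10 = 3.34
σ²_total = 3.34 + 2 × 1.37 = 6.08
α (item deleted) = (3/2)·(1 − 3.34/6.08) = 0.676

Cronbach's α = 0.676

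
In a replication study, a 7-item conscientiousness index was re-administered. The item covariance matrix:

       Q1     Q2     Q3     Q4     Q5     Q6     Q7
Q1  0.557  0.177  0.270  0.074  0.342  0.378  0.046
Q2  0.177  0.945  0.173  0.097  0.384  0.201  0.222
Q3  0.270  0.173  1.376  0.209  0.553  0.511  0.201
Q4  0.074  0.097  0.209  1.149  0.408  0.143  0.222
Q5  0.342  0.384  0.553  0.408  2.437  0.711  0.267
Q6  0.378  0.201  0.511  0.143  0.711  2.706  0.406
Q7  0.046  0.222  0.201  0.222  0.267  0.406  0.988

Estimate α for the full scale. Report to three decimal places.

Σσᵢ² = 0.557 + 0.945 + 1.376 + 1.149 + 2.437 + 2.706 + 0.988 = 10.158
Sum of the distinct covariances = 5.995
σ²_T = 10.158 + 2 × 5.995 = 22.148
α = (k/(k−1))·(1 − Σσᵢ²/σ²_T) = (7/6)·(1 − 10.158/22.148) = 0.632

α = 0.632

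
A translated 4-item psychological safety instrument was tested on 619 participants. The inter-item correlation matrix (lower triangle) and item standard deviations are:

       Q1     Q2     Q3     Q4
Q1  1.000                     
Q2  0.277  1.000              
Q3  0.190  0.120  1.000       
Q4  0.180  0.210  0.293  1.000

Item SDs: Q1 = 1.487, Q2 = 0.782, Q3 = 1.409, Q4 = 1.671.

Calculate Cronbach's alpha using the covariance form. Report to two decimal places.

Cronbach's alpha = 0.50

Σσ²ᵢ = 1.487² + 0.782² + 1.409² + 1.671² = 7.6002
Covariances σ_ij = r_ij · s_i · s_j:
  σ(Q1,Q2) = 0.277 × 1.487 × 0.782 = 0.3221
  σ(Q1,Q3) = 0.190 × 1.487 × 1.409 = 0.3981
  σ(Q1,Q4) = 0.180 × 1.487 × 1.671 = 0.4473
  σ(Q2,Q3) = 0.120 × 0.782 × 1.409 = 0.1322
  σ(Q2,Q4) = 0.210 × 0.782 × 1.671 = 0.2744
  σ(Q3,Q4) = 0.293 × 1.409 × 1.671 = 0.6899
σ²_T = Σσ²ᵢ + 2·Σσ_ij = 7.6002 + 2 × 2.2640 = 12.1282
α = (4/3)·(1 − 7.6002/12.1282) = 0.50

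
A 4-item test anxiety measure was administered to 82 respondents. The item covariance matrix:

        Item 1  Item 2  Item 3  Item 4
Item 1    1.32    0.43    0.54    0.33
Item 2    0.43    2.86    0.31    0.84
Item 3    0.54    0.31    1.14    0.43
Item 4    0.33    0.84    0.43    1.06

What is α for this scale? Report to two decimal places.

α = 0.63

ΣVar(i) = 1.32 + 2.86 + 1.14 + 1.06 = 6.38
Sum of off-diagonal covariances = 2.88
total variance = 6.38 + 2 × 2.88 = 12.14
α = (k/(k−1))·(1 − ΣVar(i)/total variance) = (4/3)·(1 − 6.38/12.14) = 0.63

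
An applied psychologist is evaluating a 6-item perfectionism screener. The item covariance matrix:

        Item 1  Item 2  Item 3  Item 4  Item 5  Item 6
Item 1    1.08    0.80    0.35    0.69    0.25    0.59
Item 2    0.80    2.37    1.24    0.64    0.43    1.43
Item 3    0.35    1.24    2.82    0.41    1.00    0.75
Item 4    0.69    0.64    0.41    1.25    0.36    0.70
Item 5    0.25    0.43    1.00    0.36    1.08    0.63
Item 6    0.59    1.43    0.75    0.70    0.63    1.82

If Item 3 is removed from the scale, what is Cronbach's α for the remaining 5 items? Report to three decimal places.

Cronbach's α = 0.790

Remaining items: Item 1, Item 2, Item 4, Item 5, Item 6 (k = 5).
sum of item variances = 1.08 + 2.37 + 1.25 + 1.08 + 1.82 = 7.60
σ²_total = 7.60 + 2 × 6.52 = 20.64
α (item deleted) = (5/4)·(1 − 7.60/20.64) = 0.790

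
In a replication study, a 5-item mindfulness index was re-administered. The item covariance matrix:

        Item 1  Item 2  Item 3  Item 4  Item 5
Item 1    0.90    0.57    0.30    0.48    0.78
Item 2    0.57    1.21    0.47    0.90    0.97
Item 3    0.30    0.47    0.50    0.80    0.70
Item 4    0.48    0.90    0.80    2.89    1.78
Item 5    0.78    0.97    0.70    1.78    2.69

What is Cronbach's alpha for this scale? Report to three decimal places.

Σσᵢ² = 0.90 + 1.21 + 0.50 + 2.89 + 2.69 = 8.19
Σ_{i<j} σ_ij = 7.75
σ²_T = 8.19 + 2 × 7.75 = 23.69
α = (k/(k−1))·(1 − Σσᵢ²/σ²_T) = (5/4)·(1 − 8.19/23.69) = 0.818

Cronbach's alpha = 0.818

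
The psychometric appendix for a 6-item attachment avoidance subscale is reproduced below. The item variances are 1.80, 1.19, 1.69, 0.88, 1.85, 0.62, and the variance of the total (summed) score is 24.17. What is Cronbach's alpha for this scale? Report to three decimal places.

Σσᵢ² = 1.80 + 1.19 + 1.69 + 0.88 + 1.85 + 0.62 = 8.03
α = (k/(k−1))·(1 − Σσᵢ²/Var(T)) = (6/5)·(1 − 8.03/24.17) = 0.801

α = 0.801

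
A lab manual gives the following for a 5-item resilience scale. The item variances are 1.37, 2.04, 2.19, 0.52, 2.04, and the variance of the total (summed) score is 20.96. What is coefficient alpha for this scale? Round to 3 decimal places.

α = 0.763

sum of item variances = 1.37 + 2.04 + 2.19 + 0.52 + 2.04 = 8.16
α = (k/(k−1))·(1 − sum of item variances/σ²_total) = (5/4)·(1 − 8.16/20.96) = 0.763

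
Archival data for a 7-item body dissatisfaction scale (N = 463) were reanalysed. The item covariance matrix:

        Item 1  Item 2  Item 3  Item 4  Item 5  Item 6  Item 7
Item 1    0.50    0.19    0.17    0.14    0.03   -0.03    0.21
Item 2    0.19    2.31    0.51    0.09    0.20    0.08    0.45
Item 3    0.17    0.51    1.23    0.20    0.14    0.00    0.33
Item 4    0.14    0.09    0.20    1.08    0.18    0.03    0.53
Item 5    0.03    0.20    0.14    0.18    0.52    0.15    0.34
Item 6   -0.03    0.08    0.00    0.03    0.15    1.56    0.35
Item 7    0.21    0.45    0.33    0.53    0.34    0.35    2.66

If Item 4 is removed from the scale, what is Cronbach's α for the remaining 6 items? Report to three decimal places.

Cronbach's α = 0.499

Remaining items: Item 1, Item 2, Item 3, Item 5, Item 6, Item 7 (k = 6).
Σσ²ᵢ = 0.50 + 2.31 + 1.23 + 0.52 + 1.56 + 2.66 = 8.78
total variance = 8.78 + 2 × 3.12 = 15.02
α (item deleted) = (6/5)·(1 − 8.78/15.02) = 0.499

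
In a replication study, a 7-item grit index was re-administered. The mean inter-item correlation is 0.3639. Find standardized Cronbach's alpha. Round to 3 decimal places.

standardized Cronbach's alpha = 0.800

Standardized α = k·r̄ / (1 + (k−1)·r̄) = 7 × 0.3639 / (1 + 6 × 0.3639)
  = 2.5473 / 3.1834 = 0.800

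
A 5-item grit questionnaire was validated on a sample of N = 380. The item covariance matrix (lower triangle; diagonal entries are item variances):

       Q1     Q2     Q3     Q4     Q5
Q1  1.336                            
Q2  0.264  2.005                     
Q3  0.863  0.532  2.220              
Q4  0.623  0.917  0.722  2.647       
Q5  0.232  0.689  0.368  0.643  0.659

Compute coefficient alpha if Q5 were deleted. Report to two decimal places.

Remaining items: Q1, Q2, Q3, Q4 (k = 4).
ΣVar(i) = 1.336 + 2.005 + 2.220 + 2.647 = 8.208
total variance = 8.208 + 2 × 3.921 = 16.050
α (item deleted) = (4/3)·(1 − 8.208/16.050) = 0.65

α = 0.65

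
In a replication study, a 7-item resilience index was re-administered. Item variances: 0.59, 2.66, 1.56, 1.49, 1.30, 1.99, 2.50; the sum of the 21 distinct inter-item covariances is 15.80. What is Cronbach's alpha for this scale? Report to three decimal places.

Σσ²ᵢ = 0.59 + 2.66 + 1.56 + 1.49 + 1.30 + 1.99 + 2.50 = 12.09
Sum of distinct covariances = 15.80
σ²_total = Σσ²ᵢ + 2·Σcov = 12.09 + 2 × 15.80 = 43.69
α = (7/6)·(1 − 12.09/43.69) = 0.844

Cronbach's alpha = 0.844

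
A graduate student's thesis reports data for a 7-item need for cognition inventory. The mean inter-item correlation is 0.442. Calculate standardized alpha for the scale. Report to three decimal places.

standardized alpha = 0.847

Standardized α = k·r̄ / (1 + (k−1)·r̄) = 7 × 0.442 / (1 + 6 × 0.442)
  = 3.0940 / 3.6520 = 0.847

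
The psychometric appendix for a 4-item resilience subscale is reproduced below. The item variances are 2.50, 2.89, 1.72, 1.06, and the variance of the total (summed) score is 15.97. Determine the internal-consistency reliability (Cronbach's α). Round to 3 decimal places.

Σσᵢ² = 2.50 + 2.89 + 1.72 + 1.06 = 8.17
α = (k/(k−1))·(1 − Σσᵢ²/σ²_T) = (4/3)·(1 − 8.17/15.97) = 0.651

α = 0.651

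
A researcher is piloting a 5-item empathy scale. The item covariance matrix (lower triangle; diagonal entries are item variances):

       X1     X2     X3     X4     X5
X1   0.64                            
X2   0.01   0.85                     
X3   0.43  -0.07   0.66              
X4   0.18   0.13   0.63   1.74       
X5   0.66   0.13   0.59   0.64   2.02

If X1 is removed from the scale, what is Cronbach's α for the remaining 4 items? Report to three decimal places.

Remaining items: X2, X3, X4, X5 (k = 4).
sum of item variances = 0.85 + 0.66 + 1.74 + 2.02 = 5.27
total variance = 5.27 + 2 × 2.05 = 9.37
α (item deleted) = (4/3)·(1 − 5.27/9.37) = 0.583

Cronbach's α = 0.583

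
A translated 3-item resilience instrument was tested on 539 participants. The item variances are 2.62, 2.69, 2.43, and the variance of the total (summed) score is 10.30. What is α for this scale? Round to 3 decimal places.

α = 0.373

ΣVar(i) = 2.62 + 2.69 + 2.43 = 7.74
α = (k/(k−1))·(1 − ΣVar(i)/σ²_total) = (3/2)·(1 − 7.74/10.30) = 0.373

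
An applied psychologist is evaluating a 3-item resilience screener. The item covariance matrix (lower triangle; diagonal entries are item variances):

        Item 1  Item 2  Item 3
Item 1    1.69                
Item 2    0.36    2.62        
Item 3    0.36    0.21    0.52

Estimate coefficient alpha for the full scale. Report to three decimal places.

α = 0.417

sum of item variances = 1.69 + 2.62 + 0.52 = 4.83
Sum of off-diagonal covariances = 0.93
total variance = 4.83 + 2 × 0.93 = 6.69
α = (k/(k−1))·(1 − sum of item variances/total variance) = (3/2)·(1 − 4.83/6.69) = 0.417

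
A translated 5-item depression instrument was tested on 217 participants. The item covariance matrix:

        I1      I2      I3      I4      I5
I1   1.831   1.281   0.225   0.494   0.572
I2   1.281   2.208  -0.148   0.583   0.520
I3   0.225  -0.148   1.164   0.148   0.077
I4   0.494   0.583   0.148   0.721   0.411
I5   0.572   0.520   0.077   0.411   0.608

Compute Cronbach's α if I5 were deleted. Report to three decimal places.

Remaining items: I1, I2, I3, I4 (k = 4).
Σσᵢ² = 1.831 + 2.208 + 1.164 + 0.721 = 5.924
Var(T) = 5.924 + 2 × 2.583 = 11.090
α (item deleted) = (4/3)·(1 − 5.924/11.090) = 0.621

Cronbach's α = 0.621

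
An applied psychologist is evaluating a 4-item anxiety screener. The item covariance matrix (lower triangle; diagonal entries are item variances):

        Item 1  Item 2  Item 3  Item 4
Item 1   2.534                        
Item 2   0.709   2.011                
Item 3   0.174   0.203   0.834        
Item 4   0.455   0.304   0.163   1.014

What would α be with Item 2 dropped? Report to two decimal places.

Remaining items: Item 1, Item 3, Item 4 (k = 3).
ΣVar(i) = 2.534 + 0.834 + 1.014 = 4.382
σ²_T = 4.382 + 2 × 0.792 = 5.966
α (item deleted) = (3/2)·(1 − 4.382/5.966) = 0.40

α = 0.40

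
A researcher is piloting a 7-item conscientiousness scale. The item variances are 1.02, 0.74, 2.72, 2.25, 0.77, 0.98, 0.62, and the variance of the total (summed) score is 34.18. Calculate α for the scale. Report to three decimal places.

α = 0.856

ΣVar(i) = 1.02 + 0.74 + 2.72 + 2.25 + 0.77 + 0.98 + 0.62 = 9.10
α = (k/(k−1))·(1 − ΣVar(i)/σ²_T) = (7/6)·(1 − 9.10/34.18) = 0.856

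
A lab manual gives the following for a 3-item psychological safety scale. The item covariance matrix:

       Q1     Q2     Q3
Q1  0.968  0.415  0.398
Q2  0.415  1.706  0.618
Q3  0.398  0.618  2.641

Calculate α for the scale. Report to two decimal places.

α = 0.53

Σσ²ᵢ = 0.968 + 1.706 + 2.641 = 5.315
Sum of off-diagonal covariances = 1.431
Var(T) = 5.315 + 2 × 1.431 = 8.177
α = (k/(k−1))·(1 − Σσ²ᵢ/Var(T)) = (3/2)·(1 − 5.315/8.177) = 0.53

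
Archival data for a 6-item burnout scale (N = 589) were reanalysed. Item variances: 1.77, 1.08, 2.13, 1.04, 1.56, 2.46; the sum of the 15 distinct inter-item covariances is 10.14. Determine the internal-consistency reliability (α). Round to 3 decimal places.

sum of item variances = 1.77 + 1.08 + 2.13 + 1.04 + 1.56 + 2.46 = 10.04
Sum of distinct covariances = 10.14
Var(T) = sum of item variances + 2·Σcov = 10.04 + 2 × 10.14 = 30.32
α = (6/5)·(1 − 10.04/30.32) = 0.803

α = 0.803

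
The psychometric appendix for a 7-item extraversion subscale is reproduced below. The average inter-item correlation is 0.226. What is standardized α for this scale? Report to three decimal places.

Standardized α = k·r̄ / (1 + (k−1)·r̄) = 7 × 0.226 / (1 + 6 × 0.226)
  = 1.5820 / 2.3560 = 0.671

α = 0.671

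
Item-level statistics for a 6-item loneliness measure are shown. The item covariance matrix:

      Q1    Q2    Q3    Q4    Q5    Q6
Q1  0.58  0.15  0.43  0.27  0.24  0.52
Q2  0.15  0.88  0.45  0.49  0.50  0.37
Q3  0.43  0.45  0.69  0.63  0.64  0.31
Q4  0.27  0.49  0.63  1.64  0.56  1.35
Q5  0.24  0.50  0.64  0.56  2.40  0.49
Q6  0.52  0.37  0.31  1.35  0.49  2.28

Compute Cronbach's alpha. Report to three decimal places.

Cronbach's alpha = 0.763

ΣVar(i) = 0.58 + 0.88 + 0.69 + 1.64 + 2.40 + 2.28 = 8.47
Sum of off-diagonal covariances = 7.40
σ²_total = 8.47 + 2 × 7.40 = 23.27
α = (k/(k−1))·(1 − ΣVar(i)/σ²_total) = (6/5)·(1 − 8.47/23.27) = 0.763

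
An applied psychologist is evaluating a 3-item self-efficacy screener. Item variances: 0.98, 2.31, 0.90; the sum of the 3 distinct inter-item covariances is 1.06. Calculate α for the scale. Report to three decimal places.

ΣVar(i) = 0.98 + 2.31 + 0.90 = 4.19
Sum of distinct covariances = 1.06
Var(T) = ΣVar(i) + 2·Σcov = 4.19 + 2 × 1.06 = 6.31
α = (3/2)·(1 − 4.19/6.31) = 0.504

α = 0.504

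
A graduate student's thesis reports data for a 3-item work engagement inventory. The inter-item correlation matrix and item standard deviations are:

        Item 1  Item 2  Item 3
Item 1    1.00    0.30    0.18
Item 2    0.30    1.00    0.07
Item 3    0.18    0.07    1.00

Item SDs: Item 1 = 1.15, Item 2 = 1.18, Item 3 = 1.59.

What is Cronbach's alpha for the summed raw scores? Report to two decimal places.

Σσ²ᵢ = 1.15² + 1.18² + 1.59² = 5.2430
Covariances σ_ij = r_ij · s_i · s_j:
  σ(Item 1,Item 2) = 0.30 × 1.15 × 1.18 = 0.4071
  σ(Item 1,Item 3) = 0.18 × 1.15 × 1.59 = 0.3291
  σ(Item 2,Item 3) = 0.07 × 1.18 × 1.59 = 0.1313
σ²_T = Σσ²ᵢ + 2·Σσ_ij = 5.2430 + 2 × 0.8675 = 6.9780
α = (3/2)·(1 − 5.2430/6.9780) = 0.37

α = 0.37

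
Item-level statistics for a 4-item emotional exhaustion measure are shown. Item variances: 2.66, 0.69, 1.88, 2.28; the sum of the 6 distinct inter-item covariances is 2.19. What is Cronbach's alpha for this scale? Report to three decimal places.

α = 0.491

Σσ²ᵢ = 2.66 + 0.69 + 1.88 + 2.28 = 7.51
Sum of distinct covariances = 2.19
σ²_T = Σσ²ᵢ + 2·Σcov = 7.51 + 2 × 2.19 = 11.89
α = (4/3)·(1 − 7.51/11.89) = 0.491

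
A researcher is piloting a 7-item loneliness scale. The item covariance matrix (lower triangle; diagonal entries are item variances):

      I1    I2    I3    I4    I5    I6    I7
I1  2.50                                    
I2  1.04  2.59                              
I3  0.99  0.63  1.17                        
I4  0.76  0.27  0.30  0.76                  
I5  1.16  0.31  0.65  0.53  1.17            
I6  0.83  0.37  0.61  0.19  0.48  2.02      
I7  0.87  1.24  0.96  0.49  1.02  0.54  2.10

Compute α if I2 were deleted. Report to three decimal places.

α = 0.817

Remaining items: I1, I3, I4, I5, I6, I7 (k = 6).
ΣVar(i) = 2.50 + 1.17 + 0.76 + 1.17 + 2.02 + 2.10 = 9.72
σ²_total = 9.72 + 2 × 10.38 = 30.48
α (item deleted) = (6/5)·(1 − 9.72/30.48) = 0.817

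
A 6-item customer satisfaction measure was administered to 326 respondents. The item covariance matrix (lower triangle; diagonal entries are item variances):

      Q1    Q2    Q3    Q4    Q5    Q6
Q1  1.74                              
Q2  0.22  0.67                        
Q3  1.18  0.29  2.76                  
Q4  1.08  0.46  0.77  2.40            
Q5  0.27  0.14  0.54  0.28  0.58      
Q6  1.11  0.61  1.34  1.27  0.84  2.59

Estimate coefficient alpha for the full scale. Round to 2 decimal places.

Σσ²ᵢ = 1.74 + 0.67 + 2.76 + 2.40 + 0.58 + 2.59 = 10.74
Sum of off-diagonal covariances = 10.40
σ²_total = 10.74 + 2 × 10.40 = 31.54
α = (k/(k−1))·(1 − Σσ²ᵢ/σ²_total) = (6/5)·(1 − 10.74/31.54) = 0.79

α = 0.79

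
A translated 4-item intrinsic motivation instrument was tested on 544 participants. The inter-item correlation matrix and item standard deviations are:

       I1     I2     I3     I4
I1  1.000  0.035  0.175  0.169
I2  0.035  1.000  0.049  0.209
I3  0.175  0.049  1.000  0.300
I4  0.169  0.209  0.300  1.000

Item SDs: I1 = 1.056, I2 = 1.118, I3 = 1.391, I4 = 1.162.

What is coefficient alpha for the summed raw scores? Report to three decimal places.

α = 0.429

Σσ²ᵢ = 1.056² + 1.118² + 1.391² + 1.162² = 5.6502
Covariances σ_ij = r_ij · s_i · s_j:
  σ(I1,I2) = 0.035 × 1.056 × 1.118 = 0.0413
  σ(I1,I3) = 0.175 × 1.056 × 1.391 = 0.2571
  σ(I1,I4) = 0.169 × 1.056 × 1.162 = 0.2074
  σ(I2,I3) = 0.049 × 1.118 × 1.391 = 0.0762
  σ(I2,I4) = 0.209 × 1.118 × 1.162 = 0.2715
  σ(I3,I4) = 0.300 × 1.391 × 1.162 = 0.4849
σ²_T = Σσ²ᵢ + 2·Σσ_ij = 5.6502 + 2 × 1.3384 = 8.3270
α = (4/3)·(1 − 5.6502/8.3270) = 0.429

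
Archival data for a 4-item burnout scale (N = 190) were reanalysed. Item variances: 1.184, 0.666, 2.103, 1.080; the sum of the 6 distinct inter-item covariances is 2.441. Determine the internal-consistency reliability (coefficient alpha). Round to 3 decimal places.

Σσᵢ² = 1.184 + 0.666 + 2.103 + 1.080 = 5.033
Sum of distinct covariances = 2.441
Var(T) = Σσᵢ² + 2·Σcov = 5.033 + 2 × 2.441 = 9.915
α = (4/3)·(1 − 5.033/9.915) = 0.657

coefficient alpha = 0.657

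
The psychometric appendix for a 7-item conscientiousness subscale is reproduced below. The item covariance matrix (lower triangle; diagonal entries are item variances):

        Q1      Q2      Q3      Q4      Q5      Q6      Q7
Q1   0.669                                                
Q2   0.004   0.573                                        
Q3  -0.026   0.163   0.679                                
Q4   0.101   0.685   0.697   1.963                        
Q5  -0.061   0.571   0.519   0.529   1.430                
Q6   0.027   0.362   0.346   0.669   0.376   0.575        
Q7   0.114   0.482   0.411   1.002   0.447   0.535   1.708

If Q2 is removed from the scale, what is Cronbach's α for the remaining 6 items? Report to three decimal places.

Remaining items: Q1, Q3, Q4, Q5, Q6, Q7 (k = 6).
Σσᵢ² = 0.669 + 0.679 + 1.963 + 1.430 + 0.575 + 1.708 = 7.024
σ²_total = 7.024 + 2 × 5.686 = 18.396
α (item deleted) = (6/5)·(1 − 7.024/18.396) = 0.742

α = 0.742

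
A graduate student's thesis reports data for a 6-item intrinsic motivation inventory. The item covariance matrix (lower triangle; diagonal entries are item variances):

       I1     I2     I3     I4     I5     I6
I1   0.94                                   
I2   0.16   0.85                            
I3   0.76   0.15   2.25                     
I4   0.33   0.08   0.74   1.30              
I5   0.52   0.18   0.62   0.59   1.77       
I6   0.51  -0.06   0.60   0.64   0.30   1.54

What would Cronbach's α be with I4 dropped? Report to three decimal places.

Remaining items: I1, I2, I3, I5, I6 (k = 5).
ΣVar(i) = 0.94 + 0.85 + 2.25 + 1.77 + 1.54 = 7.35
total variance = 7.35 + 2 × 3.74 = 14.83
α (item deleted) = (5/4)·(1 − 7.35/14.83) = 0.630

α = 0.630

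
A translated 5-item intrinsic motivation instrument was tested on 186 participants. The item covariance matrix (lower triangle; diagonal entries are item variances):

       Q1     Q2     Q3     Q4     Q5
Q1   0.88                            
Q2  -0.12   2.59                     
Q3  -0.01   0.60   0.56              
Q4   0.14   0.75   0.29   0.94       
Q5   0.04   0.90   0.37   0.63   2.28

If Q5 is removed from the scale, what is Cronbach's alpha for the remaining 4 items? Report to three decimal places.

Remaining items: Q1, Q2, Q3, Q4 (k = 4).
ΣVar(i) = 0.88 + 2.59 + 0.56 + 0.94 = 4.97
σ²_T = 4.97 + 2 × 1.65 = 8.27
α (item deleted) = (4/3)·(1 − 4.97/8.27) = 0.532

α = 0.532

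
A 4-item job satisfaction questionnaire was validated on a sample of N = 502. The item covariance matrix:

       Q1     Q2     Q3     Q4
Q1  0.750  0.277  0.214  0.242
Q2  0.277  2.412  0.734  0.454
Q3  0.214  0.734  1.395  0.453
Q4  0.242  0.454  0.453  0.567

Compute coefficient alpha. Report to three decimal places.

Σσᵢ² = 0.750 + 2.412 + 1.395 + 0.567 = 5.124
Σ_{i<j} σ_ij = 2.374
σ²_T = 5.124 + 2 × 2.374 = 9.872
α = (k/(k−1))·(1 − Σσᵢ²/σ²_T) = (4/3)·(1 − 5.124/9.872) = 0.641

α = 0.641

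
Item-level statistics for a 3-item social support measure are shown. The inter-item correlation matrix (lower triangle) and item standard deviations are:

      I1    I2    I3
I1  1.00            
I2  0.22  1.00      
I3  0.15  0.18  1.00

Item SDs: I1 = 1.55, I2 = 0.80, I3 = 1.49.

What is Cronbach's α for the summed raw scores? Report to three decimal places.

Σσ²ᵢ = 1.55² + 0.80² + 1.49² = 5.2626
Covariances σ_ij = r_ij · s_i · s_j:
  σ(I1,I2) = 0.22 × 1.55 × 0.80 = 0.2728
  σ(I1,I3) = 0.15 × 1.55 × 1.49 = 0.3464
  σ(I2,I3) = 0.18 × 0.80 × 1.49 = 0.2146
σ²_T = Σσ²ᵢ + 2·Σσ_ij = 5.2626 + 2 × 0.8338 = 6.9302
α = (3/2)·(1 − 5.2626/6.9302) = 0.361

Cronbach's α = 0.361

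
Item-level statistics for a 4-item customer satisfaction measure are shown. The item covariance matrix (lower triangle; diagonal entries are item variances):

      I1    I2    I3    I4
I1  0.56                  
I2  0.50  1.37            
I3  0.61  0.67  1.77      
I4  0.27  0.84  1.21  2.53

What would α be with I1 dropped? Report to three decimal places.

α = 0.734

Remaining items: I2, I3, I4 (k = 3).
ΣVar(i) = 1.37 + 1.77 + 2.53 = 5.67
Var(T) = 5.67 + 2 × 2.72 = 11.11
α (item deleted) = (3/2)·(1 − 5.67/11.11) = 0.734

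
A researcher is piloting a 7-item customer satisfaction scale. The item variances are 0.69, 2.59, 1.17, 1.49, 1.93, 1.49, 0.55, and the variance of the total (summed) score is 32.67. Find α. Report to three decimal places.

sum of item variances = 0.69 + 2.59 + 1.17 + 1.49 + 1.93 + 1.49 + 0.55 = 9.91
α = (k/(k−1))·(1 − sum of item variances/total variance) = (7/6)·(1 − 9.91/32.67) = 0.813

α = 0.813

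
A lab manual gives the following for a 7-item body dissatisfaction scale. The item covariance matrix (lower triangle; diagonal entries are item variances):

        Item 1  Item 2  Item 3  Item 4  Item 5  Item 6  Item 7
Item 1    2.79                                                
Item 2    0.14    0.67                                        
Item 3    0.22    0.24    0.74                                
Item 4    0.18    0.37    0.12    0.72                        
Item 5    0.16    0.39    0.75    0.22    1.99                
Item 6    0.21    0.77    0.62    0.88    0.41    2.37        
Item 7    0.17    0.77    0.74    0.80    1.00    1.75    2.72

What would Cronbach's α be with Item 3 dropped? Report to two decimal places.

Remaining items: Item 1, Item 2, Item 4, Item 5, Item 6, Item 7 (k = 6).
Σσᵢ² = 2.79 + 0.67 + 0.72 + 1.99 + 2.37 + 2.72 = 11.26
σ²_total = 11.26 + 2 × 8.22 = 27.70
α (item deleted) = (6/5)·(1 − 11.26/27.70) = 0.71

Cronbach's α = 0.71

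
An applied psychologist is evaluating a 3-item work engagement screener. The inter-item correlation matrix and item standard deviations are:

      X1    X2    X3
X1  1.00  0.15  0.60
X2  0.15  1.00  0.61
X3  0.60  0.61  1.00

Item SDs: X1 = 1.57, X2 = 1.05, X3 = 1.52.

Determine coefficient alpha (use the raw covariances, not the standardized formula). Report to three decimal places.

Σσ²ᵢ = 1.57² + 1.05² + 1.52² = 5.8778
Covariances σ_ij = r_ij · s_i · s_j:
  σ(X1,X2) = 0.15 × 1.57 × 1.05 = 0.2473
  σ(X1,X3) = 0.60 × 1.57 × 1.52 = 1.4318
  σ(X2,X3) = 0.61 × 1.05 × 1.52 = 0.9736
σ²_T = Σσ²ᵢ + 2·Σσ_ij = 5.8778 + 2 × 2.6527 = 11.1832
α = (3/2)·(1 − 5.8778/11.1832) = 0.712

α = 0.712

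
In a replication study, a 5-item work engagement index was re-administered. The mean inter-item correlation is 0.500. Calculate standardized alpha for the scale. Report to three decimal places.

Standardized α = k·r̄ / (1 + (k−1)·r̄) = 5 × 0.500 / (1 + 4 × 0.500)
  = 2.5000 / 3.0000 = 0.833

α = 0.833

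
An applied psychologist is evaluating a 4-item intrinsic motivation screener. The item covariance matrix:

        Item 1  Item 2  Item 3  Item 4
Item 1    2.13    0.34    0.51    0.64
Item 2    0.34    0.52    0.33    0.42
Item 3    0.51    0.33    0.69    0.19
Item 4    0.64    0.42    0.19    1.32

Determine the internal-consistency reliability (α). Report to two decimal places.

α = 0.68

ΣVar(i) = 2.13 + 0.52 + 0.69 + 1.32 = 4.66
Sum of off-diagonal covariances = 2.43
σ²_T = 4.66 + 2 × 2.43 = 9.52
α = (k/(k−1))·(1 − ΣVar(i)/σ²_T) = (4/3)·(1 − 4.66/9.52) = 0.68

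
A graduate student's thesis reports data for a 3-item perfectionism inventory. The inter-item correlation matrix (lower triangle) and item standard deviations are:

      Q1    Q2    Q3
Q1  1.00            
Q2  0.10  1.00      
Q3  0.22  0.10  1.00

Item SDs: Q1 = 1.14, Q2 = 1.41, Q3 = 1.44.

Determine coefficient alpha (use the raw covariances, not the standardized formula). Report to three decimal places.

α = 0.319

Σσ²ᵢ = 1.14² + 1.41² + 1.44² = 5.3613
Covariances σ_ij = r_ij · s_i · s_j:
  σ(Q1,Q2) = 0.10 × 1.14 × 1.41 = 0.1607
  σ(Q1,Q3) = 0.22 × 1.14 × 1.44 = 0.3612
  σ(Q2,Q3) = 0.10 × 1.41 × 1.44 = 0.2030
σ²_T = Σσ²ᵢ + 2·Σσ_ij = 5.3613 + 2 × 0.7249 = 6.8111
α = (3/2)·(1 − 5.3613/6.8111) = 0.319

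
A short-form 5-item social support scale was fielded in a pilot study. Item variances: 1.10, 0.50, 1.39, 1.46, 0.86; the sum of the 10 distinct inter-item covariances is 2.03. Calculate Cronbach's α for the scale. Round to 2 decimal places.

Cronbach's α = 0.54

sum of item variances = 1.10 + 0.50 + 1.39 + 1.46 + 0.86 = 5.31
Sum of distinct covariances = 2.03
Var(T) = sum of item variances + 2·Σcov = 5.31 + 2 × 2.03 = 9.37
α = (5/4)·(1 − 5.31/9.37) = 0.54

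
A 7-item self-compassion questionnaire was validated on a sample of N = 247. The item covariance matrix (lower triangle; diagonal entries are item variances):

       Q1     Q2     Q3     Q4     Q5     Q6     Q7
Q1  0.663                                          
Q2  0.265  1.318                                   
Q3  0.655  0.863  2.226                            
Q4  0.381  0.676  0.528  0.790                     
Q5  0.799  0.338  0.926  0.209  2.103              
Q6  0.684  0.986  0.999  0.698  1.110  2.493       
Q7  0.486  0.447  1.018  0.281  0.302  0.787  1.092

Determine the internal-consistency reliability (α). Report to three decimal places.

α = 0.835

sum of item variances = 0.663 + 1.318 + 2.226 + 0.790 + 2.103 + 2.493 + 1.092 = 10.685
Σ_{i<j} σ_ij = 13.438
σ²_total = 10.685 + 2 × 13.438 = 37.561
α = (k/(k−1))·(1 − sum of item variances/σ²_total) = (7/6)·(1 − 10.685/37.561) = 0.835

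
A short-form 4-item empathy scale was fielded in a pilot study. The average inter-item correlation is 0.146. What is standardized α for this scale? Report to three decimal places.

α = 0.406

Standardized α = k·r̄ / (1 + (k−1)·r̄) = 4 × 0.146 / (1 + 3 × 0.146)
  = 0.5840 / 1.4380 = 0.406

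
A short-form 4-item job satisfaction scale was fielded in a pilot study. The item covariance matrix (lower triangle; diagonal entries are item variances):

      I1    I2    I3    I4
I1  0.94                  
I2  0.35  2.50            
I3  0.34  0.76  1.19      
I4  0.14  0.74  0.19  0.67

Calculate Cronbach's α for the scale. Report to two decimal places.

α = 0.65

Σσᵢ² = 0.94 + 2.50 + 1.19 + 0.67 = 5.30
Sum of the distinct covariances = 2.52
σ²_total = 5.30 + 2 × 2.52 = 10.34
α = (k/(k−1))·(1 − Σσᵢ²/σ²_total) = (4/3)·(1 − 5.30/10.34) = 0.65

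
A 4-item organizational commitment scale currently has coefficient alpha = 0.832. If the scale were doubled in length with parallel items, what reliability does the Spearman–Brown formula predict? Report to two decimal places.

Length factor m = 2
α' = m·α / (1 + (m−1)·α)
   = 2 × 0.832 / (1 + (2 − 1) × 0.832)
   = 1.6640 / 1.8320 = 0.91

predicted reliability = 0.91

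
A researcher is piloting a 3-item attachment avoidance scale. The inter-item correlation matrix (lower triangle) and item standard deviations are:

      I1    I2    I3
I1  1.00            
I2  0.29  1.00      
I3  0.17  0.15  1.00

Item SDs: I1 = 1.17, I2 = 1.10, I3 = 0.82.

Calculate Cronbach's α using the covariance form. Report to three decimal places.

Σσ²ᵢ = 1.17² + 1.10² + 0.82² = 3.2513
Covariances σ_ij = r_ij · s_i · s_j:
  σ(I1,I2) = 0.29 × 1.17 × 1.10 = 0.3732
  σ(I1,I3) = 0.17 × 1.17 × 0.82 = 0.1631
  σ(I2,I3) = 0.15 × 1.10 × 0.82 = 0.1353
σ²_T = Σσ²ᵢ + 2·Σσ_ij = 3.2513 + 2 × 0.6716 = 4.5945
α = (3/2)·(1 − 3.2513/4.5945) = 0.439

α = 0.439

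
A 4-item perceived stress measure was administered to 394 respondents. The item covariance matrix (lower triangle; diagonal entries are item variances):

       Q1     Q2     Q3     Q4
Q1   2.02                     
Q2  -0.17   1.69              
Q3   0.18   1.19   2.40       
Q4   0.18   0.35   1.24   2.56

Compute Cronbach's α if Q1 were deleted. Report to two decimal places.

Cronbach's α = 0.68

Remaining items: Q2, Q3, Q4 (k = 3).
Σσ²ᵢ = 1.69 + 2.40 + 2.56 = 6.65
Var(T) = 6.65 + 2 × 2.78 = 12.21
α (item deleted) = (3/2)·(1 − 6.65/12.21) = 0.68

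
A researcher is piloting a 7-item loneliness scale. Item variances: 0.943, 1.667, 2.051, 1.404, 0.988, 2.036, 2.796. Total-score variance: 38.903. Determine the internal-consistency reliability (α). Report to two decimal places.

α = 0.81

Σσ²ᵢ = 0.943 + 1.667 + 2.051 + 1.404 + 0.988 + 2.036 + 2.796 = 11.885
α = (k/(k−1))·(1 − Σσ²ᵢ/σ²_total) = (7/6)·(1 − 11.885/38.903) = 0.81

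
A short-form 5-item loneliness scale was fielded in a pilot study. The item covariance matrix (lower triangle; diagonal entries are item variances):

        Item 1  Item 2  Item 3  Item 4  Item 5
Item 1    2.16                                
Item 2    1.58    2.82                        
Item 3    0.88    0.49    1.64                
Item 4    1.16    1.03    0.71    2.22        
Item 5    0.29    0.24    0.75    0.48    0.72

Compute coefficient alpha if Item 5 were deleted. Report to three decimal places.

coefficient alpha = 0.759

Remaining items: Item 1, Item 2, Item 3, Item 4 (k = 4).
Σσ²ᵢ = 2.16 + 2.82 + 1.64 + 2.22 = 8.84
Var(T) = 8.84 + 2 × 5.85 = 20.54
α (item deleted) = (4/3)·(1 − 8.84/20.54) = 0.759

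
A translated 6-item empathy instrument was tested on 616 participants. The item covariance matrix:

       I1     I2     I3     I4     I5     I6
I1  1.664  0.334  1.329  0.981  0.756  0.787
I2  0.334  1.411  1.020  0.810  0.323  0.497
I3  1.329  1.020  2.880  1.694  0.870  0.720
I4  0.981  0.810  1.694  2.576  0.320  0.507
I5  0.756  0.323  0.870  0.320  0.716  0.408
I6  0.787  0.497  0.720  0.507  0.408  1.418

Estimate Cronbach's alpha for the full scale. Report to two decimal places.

α = 0.82

ΣVar(i) = 1.664 + 1.411 + 2.880 + 2.576 + 0.716 + 1.418 = 10.665
Σ_{i<j} σ_ij = 11.356
σ²_total = 10.665 + 2 × 11.356 = 33.377
α = (k/(k−1))·(1 − ΣVar(i)/σ²_total) = (6/5)·(1 − 10.665/33.377) = 0.82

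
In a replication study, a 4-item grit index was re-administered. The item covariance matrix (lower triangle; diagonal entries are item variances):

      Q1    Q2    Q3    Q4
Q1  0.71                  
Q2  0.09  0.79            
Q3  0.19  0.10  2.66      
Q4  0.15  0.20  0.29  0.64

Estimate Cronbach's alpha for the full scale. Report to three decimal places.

α = 0.398

sum of item variances = 0.71 + 0.79 + 2.66 + 0.64 = 4.80
Sum of off-diagonal covariances = 1.02
total variance = 4.80 + 2 × 1.02 = 6.84
α = (k/(k−1))·(1 − sum of item variances/total variance) = (4/3)·(1 − 4.80/6.84) = 0.398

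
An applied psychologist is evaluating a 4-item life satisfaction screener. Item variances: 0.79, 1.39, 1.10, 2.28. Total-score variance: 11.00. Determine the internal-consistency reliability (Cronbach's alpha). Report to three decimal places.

ΣVar(i) = 0.79 + 1.39 + 1.10 + 2.28 = 5.56
α = (k/(k−1))·(1 − ΣVar(i)/Var(T)) = (4/3)·(1 − 5.56/11.00) = 0.659

Cronbach's alpha = 0.659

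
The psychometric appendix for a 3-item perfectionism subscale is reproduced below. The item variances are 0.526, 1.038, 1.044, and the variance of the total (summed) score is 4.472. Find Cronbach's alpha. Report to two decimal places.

Σσᵢ² = 0.526 + 1.038 + 1.044 = 2.608
α = (k/(k−1))·(1 − Σσᵢ²/Var(T)) = (3/2)·(1 − 2.608/4.472) = 0.63

Cronbach's alpha = 0.63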